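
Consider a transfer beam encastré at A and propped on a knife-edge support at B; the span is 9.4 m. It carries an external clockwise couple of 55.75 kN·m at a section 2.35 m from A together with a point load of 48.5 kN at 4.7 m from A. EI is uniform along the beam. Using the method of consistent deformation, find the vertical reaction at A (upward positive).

R_A = 29.45 kN

Remove the prop at B; the released (primary) structure is a cantilever built in at A.
Primary-structure tip deflection at B by superposition:
  clockwise couple 55.75 at a = 2.35: M₀a(2L − a)/(2EI) = 1078/EI
  point load 48.5 at a = 4.7: Pa²(3L − a)/(6EI) = 4196/EI
  δ_0 = 5274/EI
Flexibility coefficient — unit upward force at B: δ_{BB} = L³/(3EI) = 276.9/EI.
The prop prevents deflection at B: R_B = δ_0/δ_{BB} = 5274/276.9 = 19.05 kN.
Vertical equilibrium: R_A = ΣP − R_B = 48.5 − 19.05 = 29.45 kN.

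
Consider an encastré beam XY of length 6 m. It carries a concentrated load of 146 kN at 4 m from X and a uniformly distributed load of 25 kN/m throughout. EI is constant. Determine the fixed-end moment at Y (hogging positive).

M_Y = 204.8 kN·m

Release both end moments; the primary structure is a simply-supported span XY with redundants M_X and M_Y.
Simple-span end rotations at X and Y under the given loads:
  at X: point load 146 at a = 4: Pab(L + b)/(6LEI) = 259.6/EI
  at Y: point load 146 at a = 4: Pab(L + a)/(6LEI) = 324.4/EI
  at X: UDL 25: wL³/(24EI) = 225/EI
  at Y: UDL 25: wL³/(24EI) = 225/EI
  θ_X0 = 484.6/EI,  θ_Y0 = 549.4/EI
Flexibility coefficients: a unit moment at one end gives L/(3EI) there and L/(6EI) at the far end, so f₁₁ = f₂₂ = 2/EI and f₁₂ = f₂₁ = 1/EI.
Compatibility — zero rotation at each built-in end:
  2 M_X + 1 M_Y = 484.6
  1 M_X + 2 M_Y = 549.4
Solving the pair gives M_X = 139.9 kN·m and M_Y = 204.8 kN·m (hogging).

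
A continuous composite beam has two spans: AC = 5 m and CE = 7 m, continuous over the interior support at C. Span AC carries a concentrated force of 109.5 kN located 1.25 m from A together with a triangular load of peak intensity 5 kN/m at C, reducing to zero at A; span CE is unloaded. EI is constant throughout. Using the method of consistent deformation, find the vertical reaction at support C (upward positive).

Insert a hinge at C; M_C is the redundant, and each span becomes simply supported.
Discontinuity in slope at C on the released structure — sum the simple-span end rotations:
  span AC: point load 109.5 at a = 1.25: Pab(L + a)/(6LEI) = 106.9/EI
  span AC: triangular load, peak 5: w₀L³/(45EI) = 13.89/EI
  relative rotation θ_0 = (120.8 + 0)/EI = 120.8/EI
A unit hogging moment at C produces rotation L₁/(3EI) + L₂/(3EI) = 4/EI.
Slope continuity at C: θ_0 = M_C·4/EI, so M_C = 120.8/4 = 30.21 kN·m (hogging).
Span AC, ΣM about A with M_C applied at C: R_C^{AC}·5 = 178.5 + 30.21, so R_C^{AC} = 41.75 kN and R_A = 122 − 41.75 = 80.25 kN.
Span CE, ΣM about E: R_C^{CE}·7 = 0 + 30.21, so R_C^{CE} = 4.315 kN and R_E = 0 − 4.315 = -4.315 kN.
R_C = 41.75 + 4.315 = 46.06 kN.

R_C = 46.06 kN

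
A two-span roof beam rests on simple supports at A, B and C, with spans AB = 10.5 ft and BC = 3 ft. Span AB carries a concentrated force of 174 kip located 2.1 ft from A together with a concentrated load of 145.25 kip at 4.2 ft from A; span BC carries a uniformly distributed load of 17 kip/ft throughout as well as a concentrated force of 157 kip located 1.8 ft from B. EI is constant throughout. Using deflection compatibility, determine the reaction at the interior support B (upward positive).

Insert a hinge at B; M_B is the redundant, and each span becomes simply supported.
Rotations at B on the released spans (each span's end-slope, ×1/EI):
  span AB: point load 174 at a = 2.1: Pab(L + a)/(6LEI) = 613.9/EI
  span AB: point load 145.25 at a = 4.2: Pab(L + a)/(6LEI) = 896.8/EI
  span BC: UDL 17: wL³/(24EI) = 19.12/EI
  span BC: point load 157 at a = 1.8: Pab(L + b)/(6LEI) = 79.13/EI
  relative rotation θ_0 = (1511 + 98.25)/EI = 1609/EI
A unit hogging moment at B produces rotation L₁/(3EI) + L₂/(3EI) = 4.5/EI.
Compatibility: M_B·(L₁+L₂)/(3EI) = θ_0, giving M_B = 357.5 kip·ft (hogging).
Span AB, ΣM about A with M_B applied at B: R_B^{AB}·10.5 = 975.5 + 357.5, so R_B^{AB} = 127 kip and R_A = 319.2 − 127 = 192.3 kip.
Span BC, ΣM about C: R_B^{BC}·3 = 264.9 + 357.5, so R_B^{BC} = 207.5 kip and R_C = 208 − 207.5 = 0.5223 kip.
R_B = 127 + 207.5 = 334.4 kip.

R_B = 334.4 kip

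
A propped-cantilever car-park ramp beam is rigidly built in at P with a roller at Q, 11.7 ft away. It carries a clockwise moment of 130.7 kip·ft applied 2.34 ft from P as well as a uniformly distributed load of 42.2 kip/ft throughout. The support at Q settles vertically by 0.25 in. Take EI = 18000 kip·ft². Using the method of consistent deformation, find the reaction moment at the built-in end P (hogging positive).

M_P = 790.4 kip·ft

Release the roller at Q. Primary structure: cantilever fixed at P.
Primary-structure tip deflection at Q by superposition:
  clockwise couple 130.7 at a = 2.34: M₀a(2L − a)/(2EI) = 3220/EI
  UDL 42.2: wL⁴/(8EI) = 98848/EI
  δ_0 = 102068/EI
Tip deflection under a unit load at Q: L³/(3EI) = 533.9/EI.
With EI = 18000 kip·ft²: δ_0 = 5.6704 ft and δ_{QQ} = 0.029659 ft/kip.
Compatibility — the beam at Q must follow the support down by 0.02083 ft: δ_0 − R_Q·δ_{QQ} = 0.02083, so R_Q = (5.6704 − 0.02083)/0.029659 = 190.5 kip.
Moment equilibrium about P: M_P = Σ(load moments about P) − R_Q·L = 3019 − 190.5×11.7 = 790.4 kip·ft.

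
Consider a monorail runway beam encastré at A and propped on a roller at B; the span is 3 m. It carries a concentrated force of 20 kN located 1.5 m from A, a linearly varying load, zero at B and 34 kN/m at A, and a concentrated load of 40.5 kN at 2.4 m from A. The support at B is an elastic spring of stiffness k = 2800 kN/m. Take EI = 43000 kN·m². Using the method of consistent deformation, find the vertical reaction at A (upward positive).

R_A = 94.89 kN

Take the reaction at B as the redundant and release it; the primary structure is a cantilever fixed at A.
Downward deflection at the released point B due to the loads:
  point load 20 at a = 1.5: Pa²(3L − a)/(6EI) = 56.25/EI
  triangular load, peak 34 at the fixed end: w₀L⁴/(30EI) = 91.8/EI
  point load 40.5 at a = 2.4: Pa²(3L − a)/(6EI) = 256.6/EI
  δ_0 = 404.7/EI
Tip deflection under a unit load at B: L³/(3EI) = 9/EI.
With EI = 43000 kN·m²: δ_0 = 0.009411 m and δ_{BB} = 0.000209 m/kN.
Compatibility — the spring shortens by R_B/k under the reaction it provides: δ_0 − R_B·δ_{BB} = R_B/k. With 1/k = 0.000357 m/kN, R_B = δ_0 / (δ_{BB} + 1/k) = 0.009411 / (0.000209 + 0.000357) = 16.61 kN.
Vertical equilibrium: R_A = ΣP − R_B = 111.5 − 16.61 = 94.89 kN.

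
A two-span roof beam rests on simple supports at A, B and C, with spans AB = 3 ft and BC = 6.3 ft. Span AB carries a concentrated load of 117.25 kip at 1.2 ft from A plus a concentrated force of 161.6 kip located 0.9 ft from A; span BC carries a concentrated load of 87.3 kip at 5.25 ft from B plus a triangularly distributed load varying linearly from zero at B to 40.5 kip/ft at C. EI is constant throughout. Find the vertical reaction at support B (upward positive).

Take M_B as the redundant. Released structure: two simple spans AB and BC with a hinge at B.
Discontinuity in slope at B on the released structure — sum the simple-span end rotations:
  span AB: point load 117.25 at a = 1.2: Pab(L + a)/(6LEI) = 59.09/EI
  span AB: point load 161.6 at a = 0.9: Pab(L + a)/(6LEI) = 66.18/EI
  span BC: point load 87.3 at a = 5.25: Pab(L + b)/(6LEI) = 93.57/EI
  span BC: triangular load, peak 40.5: 7w₀L³/(360EI) = 196.9/EI
  relative rotation θ_0 = (125.3 + 290.5)/EI = 415.8/EI
A unit hogging moment at B produces rotation L₁/(3EI) + L₂/(3EI) = 3.1/EI.
Slope continuity at B: θ_0 = M_B·3.1/EI, so M_B = 415.8/3.1 = 134.1 kip·ft (hogging).
Span AB, ΣM about A with M_B applied at B: R_B^{AB}·3 = 286.1 + 134.1, so R_B^{AB} = 140.1 kip and R_A = 278.9 − 140.1 = 138.8 kip.
Span BC, ΣM about C: R_B^{BC}·6.3 = 359.6 + 134.1, so R_B^{BC} = 78.36 kip and R_C = 214.9 − 78.36 = 136.5 kip.
R_B = 140.1 + 78.36 = 218.4 kip.

R_B = 218.4 kip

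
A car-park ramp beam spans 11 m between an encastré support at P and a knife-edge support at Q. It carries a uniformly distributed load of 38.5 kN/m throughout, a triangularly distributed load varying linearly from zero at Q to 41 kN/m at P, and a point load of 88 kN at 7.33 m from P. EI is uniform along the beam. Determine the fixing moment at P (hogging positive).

M_P = 1057 kN·m

Release the roller at Q. Primary structure: cantilever fixed at P.
Deflection at Q on the released cantilever, summing each load's contribution:
  UDL 38.5: wL⁴/(8EI) = 70460/EI
  triangular load, peak 41 at the fixed end: w₀L⁴/(30EI) = 20009/EI
  point load 88 at a = 7.33: Pa²(3L − a)/(6EI) = 20229/EI
  δ_0 = 110698/EI
Tip deflection under a unit load at Q: L³/(3EI) = 443.7/EI.
The prop prevents deflection at Q: R_Q = δ_0/δ_{QQ} = 110698/443.7 = 249.5 kN.
Moment equilibrium about P: M_P = Σ(load moments about P) − R_Q·L = 3801 − 249.5×11 = 1057 kN·m.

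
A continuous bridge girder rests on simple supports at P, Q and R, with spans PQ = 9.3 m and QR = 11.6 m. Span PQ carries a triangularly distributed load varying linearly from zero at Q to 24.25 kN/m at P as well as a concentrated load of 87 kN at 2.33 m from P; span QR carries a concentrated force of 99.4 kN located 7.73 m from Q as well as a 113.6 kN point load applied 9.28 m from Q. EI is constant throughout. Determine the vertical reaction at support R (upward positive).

R_R = 134.5 kN

Take M_Q as the redundant. Released structure: two simple spans PQ and QR with a hinge at Q.
Rotations at Q on the released spans (each span's end-slope, ×1/EI):
  span PQ: triangular load, peak 24.25: 7w₀L³/(360EI) = 379.3/EI
  span PQ: point load 87 at a = 2.33: Pab(L + a)/(6LEI) = 294.5/EI
  span QR: point load 99.4 at a = 7.73: Pab(L + b)/(6LEI) = 660.9/EI
  span QR: point load 113.6 at a = 9.28: Pab(L + b)/(6LEI) = 489.2/EI
  relative rotation θ_0 = (673.8 + 1150)/EI = 1824/EI
A unit hogging moment at Q produces rotation L₁/(3EI) + L₂/(3EI) = 6.967/EI.
Slope continuity at Q: θ_0 = M_Q·6.967/EI, so M_Q = 1824/6.967 = 261.8 kN·m (hogging).
Span QR, ΣM about R: R_Q^{QR}·11.6 = 648.2 + 261.8, so R_Q^{QR} = 78.45 kN and R_R = 213 − 78.45 = 134.5 kN.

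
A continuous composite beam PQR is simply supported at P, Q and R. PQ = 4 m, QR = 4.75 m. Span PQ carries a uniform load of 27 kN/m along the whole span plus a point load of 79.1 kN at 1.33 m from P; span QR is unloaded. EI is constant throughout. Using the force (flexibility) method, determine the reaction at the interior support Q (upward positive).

Take M_Q as the redundant. Released structure: two simple spans PQ and QR with a hinge at Q.
End slopes at the hinge Q, treating each span as simply supported:
  span PQ: UDL 27: wL³/(24EI) = 72/EI
  span PQ: point load 79.1 at a = 1.33: Pab(L + a)/(6LEI) = 62.38/EI
  relative rotation θ_0 = (134.4 + 0)/EI = 134.4/EI
A unit hogging moment at Q produces rotation L₁/(3EI) + L₂/(3EI) = 2.917/EI.
Slope continuity at Q: θ_0 = M_Q·2.917/EI, so M_Q = 134.4/2.917 = 46.07 kN·m (hogging).
Span PQ, ΣM about P with M_Q applied at Q: R_Q^{PQ}·4 = 321.2 + 46.07, so R_Q^{PQ} = 91.82 kN and R_P = 187.1 − 91.82 = 95.28 kN.
Span QR, ΣM about R: R_Q^{QR}·4.75 = 0 + 46.07, so R_Q^{QR} = 9.7 kN and R_R = 0 − 9.7 = -9.7 kN.
R_Q = 91.82 + 9.7 = 101.5 kN.

R_Q = 101.5 kN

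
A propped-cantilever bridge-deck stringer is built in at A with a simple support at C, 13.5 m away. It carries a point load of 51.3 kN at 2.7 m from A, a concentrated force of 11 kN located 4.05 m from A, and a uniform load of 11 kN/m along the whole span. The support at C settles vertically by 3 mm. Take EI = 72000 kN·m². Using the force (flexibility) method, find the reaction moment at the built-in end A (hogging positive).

Choose R_C as the redundant. The primary structure is the cantilever fixed at A.
Downward deflection at the released point C due to the loads:
  point load 51.3 at a = 2.7: Pa²(3L − a)/(6EI) = 2356/EI
  point load 11 at a = 4.05: Pa²(3L − a)/(6EI) = 1096/EI
  UDL 11: wL⁴/(8EI) = 45671/EI
  δ_0 = 49123/EI
Flexibility coefficient — unit upward force at C: δ_{CC} = L³/(3EI) = 820.1/EI.
With EI = 72000 kN·m²: δ_0 = 0.68226 m and δ_{CC} = 0.011391 m/kN.
Compatibility — the beam at C must follow the support down by 0.003 m: δ_0 − R_C·δ_{CC} = 0.003, so R_C = (0.68226 − 0.003)/0.011391 = 59.63 kN.
Moment equilibrium about A: M_A = Σ(load moments about A) − R_C·L = 1185 − 59.63×13.5 = 380.4 kN·m.

M_A = 380.4 kN·m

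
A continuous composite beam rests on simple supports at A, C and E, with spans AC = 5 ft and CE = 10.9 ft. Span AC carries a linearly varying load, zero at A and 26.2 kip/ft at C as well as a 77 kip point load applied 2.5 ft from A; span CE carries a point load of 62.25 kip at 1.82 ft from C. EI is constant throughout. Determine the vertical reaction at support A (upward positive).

Insert a hinge at C; M_C is the redundant, and each span becomes simply supported.
Discontinuity in slope at C on the released structure — sum the simple-span end rotations:
  span AC: triangular load, peak 26.2: w₀L³/(45EI) = 72.78/EI
  span AC: point load 77 at a = 2.5: Pab(L + a)/(6LEI) = 120.3/EI
  span CE: point load 62.25 at a = 1.82: Pab(L + b)/(6LEI) = 314.3/EI
  relative rotation θ_0 = (193.1 + 314.3)/EI = 507.4/EI
A unit hogging moment at C produces rotation L₁/(3EI) + L₂/(3EI) = 5.3/EI.
Slope continuity at C: θ_0 = M_C·5.3/EI, so M_C = 507.4/5.3 = 95.73 kip·ft (hogging).
Span AC, ΣM about A with M_C applied at C: R_C^{AC}·5 = 410.8 + 95.73, so R_C^{AC} = 101.3 kip and R_A = 142.5 − 101.3 = 41.19 kip.

R_A = 41.19 kip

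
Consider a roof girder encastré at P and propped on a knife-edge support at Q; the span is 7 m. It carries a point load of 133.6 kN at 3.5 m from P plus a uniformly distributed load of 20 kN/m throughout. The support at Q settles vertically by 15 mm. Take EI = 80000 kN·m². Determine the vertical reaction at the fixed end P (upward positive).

R_P = 189.8 kN

Choose R_Q as the redundant. The primary structure is the cantilever fixed at P.
Downward deflection at the released point Q due to the loads:
  point load 133.6 at a = 3.5: Pa²(3L − a)/(6EI) = 4773/EI
  UDL 20: wL⁴/(8EI) = 6002/EI
  δ_0 = 10776/EI
Tip deflection under a unit load at Q: L³/(3EI) = 114.3/EI.
With EI = 80000 kN·m²: δ_0 = 0.1347 m and δ_{QQ} = 0.001429 m/kN.
Compatibility — the beam at Q must follow the support down by 0.015 m: δ_0 − R_Q·δ_{QQ} = 0.015, so R_Q = (0.1347 − 0.015)/0.001429 = 83.75 kN.
Vertical equilibrium: R_P = ΣP − R_Q = 273.6 − 83.75 = 189.8 kN.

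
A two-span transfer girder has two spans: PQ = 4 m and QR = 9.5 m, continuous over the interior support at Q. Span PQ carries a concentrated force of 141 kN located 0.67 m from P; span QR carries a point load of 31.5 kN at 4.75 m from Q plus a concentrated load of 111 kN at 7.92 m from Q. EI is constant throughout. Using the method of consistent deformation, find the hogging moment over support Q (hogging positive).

Release continuity at Q by inserting a hinge; the redundant is the internal moment M_Q. The primary structure is two simply-supported spans PQ and QR.
Rotations at Q on the released spans (each span's end-slope, ×1/EI):
  span PQ: point load 141 at a = 0.67: Pab(L + a)/(6LEI) = 61.21/EI
  span QR: point load 31.5 at a = 4.75: Pab(L + b)/(6LEI) = 177.7/EI
  span QR: point load 111 at a = 7.92: Pab(L + b)/(6LEI) = 270/EI
  relative rotation θ_0 = (61.21 + 447.7)/EI = 508.9/EI
A unit hogging moment at Q produces rotation L₁/(3EI) + L₂/(3EI) = 4.5/EI.
Compatibility: M_Q·(L₁+L₂)/(3EI) = θ_0, giving M_Q = 113.1 kN·m (hogging).

M_Q = 113.1 kN·m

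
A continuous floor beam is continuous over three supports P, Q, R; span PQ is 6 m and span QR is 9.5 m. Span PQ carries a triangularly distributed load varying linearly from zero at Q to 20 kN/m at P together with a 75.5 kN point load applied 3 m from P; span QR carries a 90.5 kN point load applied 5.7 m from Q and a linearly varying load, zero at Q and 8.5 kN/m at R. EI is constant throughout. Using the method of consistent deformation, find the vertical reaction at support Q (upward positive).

R_Q = 152.3 kN

Release continuity at Q by inserting a hinge; the redundant is the internal moment M_Q. The primary structure is two simply-supported spans PQ and QR.
Rotations at Q on the released spans (each span's end-slope, ×1/EI):
  span PQ: triangular load, peak 20: 7w₀L³/(360EI) = 84/EI
  span PQ: point load 75.5 at a = 3: Pab(L + a)/(6LEI) = 169.9/EI
  span QR: point load 90.5 at a = 5.7: Pab(L + b)/(6LEI) = 457.4/EI
  span QR: triangular load, peak 8.5: 7w₀L³/(360EI) = 141.7/EI
  relative rotation θ_0 = (253.9 + 599.1)/EI = 853/EI
A unit hogging moment at Q produces rotation L₁/(3EI) + L₂/(3EI) = 5.167/EI.
Compatibility: M_Q·(L₁+L₂)/(3EI) = θ_0, giving M_Q = 165.1 kN·m (hogging).
Span PQ, ΣM about P with M_Q applied at Q: R_Q^{PQ}·6 = 346.5 + 165.1, so R_Q^{PQ} = 85.27 kN and R_P = 135.5 − 85.27 = 50.23 kN.
Span QR, ΣM about R: R_Q^{QR}·9.5 = 471.8 + 165.1, so R_Q^{QR} = 67.04 kN and R_R = 130.9 − 67.04 = 63.84 kN.
R_Q = 85.27 + 67.04 = 152.3 kN.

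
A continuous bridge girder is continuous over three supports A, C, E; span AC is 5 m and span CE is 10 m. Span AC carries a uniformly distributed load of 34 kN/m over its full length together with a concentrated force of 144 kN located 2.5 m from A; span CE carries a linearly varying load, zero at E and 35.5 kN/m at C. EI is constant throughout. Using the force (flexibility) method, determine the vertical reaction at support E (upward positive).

Insert a hinge at C; M_C is the redundant, and each span becomes simply supported.
End slopes at the hinge C, treating each span as simply supported:
  span AC: UDL 34: wL³/(24EI) = 177.1/EI
  span AC: point load 144 at a = 2.5: Pab(L + a)/(6LEI) = 225/EI
  span CE: triangular load, peak 35.5: w₀L³/(45EI) = 788.9/EI
  relative rotation θ_0 = (402.1 + 788.9)/EI = 1191/EI
A unit hogging moment at C produces rotation L₁/(3EI) + L₂/(3EI) = 5/EI.
Compatibility: M_C·(L₁+L₂)/(3EI) = θ_0, giving M_C = 238.2 kN·m (hogging).
Span CE, ΣM about E: R_C^{CE}·10 = 1183 + 238.2, so R_C^{CE} = 142.2 kN and R_E = 177.5 − 142.2 = 35.35 kN.

R_E = 35.35 kN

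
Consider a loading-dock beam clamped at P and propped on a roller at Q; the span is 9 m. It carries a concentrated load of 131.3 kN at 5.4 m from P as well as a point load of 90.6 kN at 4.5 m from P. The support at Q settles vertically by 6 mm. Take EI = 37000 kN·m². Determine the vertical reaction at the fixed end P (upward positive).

R_P = 137.8 kN

Remove the prop at Q; the released (primary) structure is a cantilever built in at P.
Primary-structure tip deflection at Q by superposition:
  point load 131.3 at a = 5.4: Pa²(3L − a)/(6EI) = 13783/EI
  point load 90.6 at a = 4.5: Pa²(3L − a)/(6EI) = 6880/EI
  δ_0 = 20663/EI
Tip deflection under a unit load at Q: L³/(3EI) = 243/EI.
With EI = 37000 kN·m²: δ_0 = 0.55847 m and δ_{QQ} = 0.006568 m/kN.
Compatibility — the beam at Q must follow the support down by 0.006 m: δ_0 − R_Q·δ_{QQ} = 0.006, so R_Q = (0.55847 − 0.006)/0.006568 = 84.12 kN.
Vertical equilibrium: R_P = ΣP − R_Q = 221.9 − 84.12 = 137.8 kN.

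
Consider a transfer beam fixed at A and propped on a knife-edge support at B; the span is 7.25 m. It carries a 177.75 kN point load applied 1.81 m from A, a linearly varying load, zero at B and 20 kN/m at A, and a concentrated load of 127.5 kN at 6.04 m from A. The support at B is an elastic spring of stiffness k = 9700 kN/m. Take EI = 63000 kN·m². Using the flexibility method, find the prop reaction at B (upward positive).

Remove the prop at B; the released (primary) structure is a cantilever built in at A.
Deflection at B on the released cantilever, summing each load's contribution:
  point load 177.75 at a = 1.81: Pa²(3L − a)/(6EI) = 1935/EI
  triangular load, peak 20 at the fixed end: w₀L⁴/(30EI) = 1842/EI
  point load 127.5 at a = 6.04: Pa²(3L − a)/(6EI) = 12179/EI
  δ_0 = 15956/EI
Flexibility coefficient — unit upward force at B: δ_{BB} = L³/(3EI) = 127/EI.
With EI = 63000 kN·m²: δ_0 = 0.25327 m and δ_{BB} = 0.002016 m/kN.
Compatibility — the spring shortens by R_B/k under the reaction it provides: δ_0 − R_B·δ_{BB} = R_B/k. With 1/k = 0.000103 m/kN, R_B = δ_0 / (δ_{BB} + 1/k) = 0.25327 / (0.002016 + 0.000103) = 119.5 kN.

R_B = 119.5 kN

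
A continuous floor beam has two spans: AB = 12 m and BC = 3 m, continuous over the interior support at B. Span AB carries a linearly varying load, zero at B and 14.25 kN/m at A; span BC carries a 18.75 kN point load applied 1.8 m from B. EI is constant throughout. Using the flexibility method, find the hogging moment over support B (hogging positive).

Take M_B as the redundant. Released structure: two simple spans AB and BC with a hinge at B.
Rotations at B on the released spans (each span's end-slope, ×1/EI):
  span AB: triangular load, peak 14.25: 7w₀L³/(360EI) = 478.8/EI
  span BC: point load 18.75 at a = 1.8: Pab(L + b)/(6LEI) = 9.45/EI
  relative rotation θ_0 = (478.8 + 9.45)/EI = 488.2/EI
A unit hogging moment at B produces rotation L₁/(3EI) + L₂/(3EI) = 5/EI.
Compatibility: M_B·(L₁+L₂)/(3EI) = θ_0, giving M_B = 97.65 kN·m (hogging).

M_B = 97.65 kN·m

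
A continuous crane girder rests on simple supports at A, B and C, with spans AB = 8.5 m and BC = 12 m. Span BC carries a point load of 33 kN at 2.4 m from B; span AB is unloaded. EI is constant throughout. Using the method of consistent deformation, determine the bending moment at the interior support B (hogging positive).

Take M_B as the redundant. Released structure: two simple spans AB and BC with a hinge at B.
End slopes at the hinge B, treating each span as simply supported:
  span BC: point load 33 at a = 2.4: Pab(L + b)/(6LEI) = 228.1/EI
  relative rotation θ_0 = (0 + 228.1)/EI = 228.1/EI
A unit hogging moment at B produces rotation L₁/(3EI) + L₂/(3EI) = 6.833/EI.
Compatibility: M_B·(L₁+L₂)/(3EI) = θ_0, giving M_B = 33.38 kN·m (hogging).

M_B = 33.38 kN·m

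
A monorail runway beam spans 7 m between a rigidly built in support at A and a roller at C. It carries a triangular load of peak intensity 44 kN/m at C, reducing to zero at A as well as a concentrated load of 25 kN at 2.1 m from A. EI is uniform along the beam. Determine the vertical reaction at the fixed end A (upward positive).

Release the roller at C. Primary structure: cantilever fixed at A.
Downward deflection at the released point C due to the loads:
  triangular load, peak 44 at the free end: 11w₀L⁴/(120EI) = 9684/EI
  point load 25 at a = 2.1: Pa²(3L − a)/(6EI) = 347.3/EI
  δ_0 = 10031/EI
Flexibility coefficient — unit upward force at C: δ_{CC} = L³/(3EI) = 114.3/EI.
Compatibility at C: δ_0 − R_C·δ_{CC} = 0, so R_C = 10031/114.3 = 87.74 kN.
Vertical equilibrium: R_A = ΣP − R_C = 179 − 87.74 = 91.26 kN.

R_A = 91.26 kN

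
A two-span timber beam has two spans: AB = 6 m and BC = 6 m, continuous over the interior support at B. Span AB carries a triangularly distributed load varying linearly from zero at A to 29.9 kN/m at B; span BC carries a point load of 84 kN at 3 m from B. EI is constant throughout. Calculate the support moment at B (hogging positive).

Release continuity at B by inserting a hinge; the redundant is the internal moment M_B. The primary structure is two simply-supported spans AB and BC.
End slopes at the hinge B, treating each span as simply supported:
  span AB: triangular load, peak 29.9: w₀L³/(45EI) = 143.5/EI
  span BC: point load 84 at a = 3: Pab(L + b)/(6LEI) = 189/EI
  relative rotation θ_0 = (143.5 + 189)/EI = 332.5/EI
A unit hogging moment at B produces rotation L₁/(3EI) + L₂/(3EI) = 4/EI.
Slope continuity at B: θ_0 = M_B·4/EI, so M_B = 332.5/4 = 83.13 kN·m (hogging).

M_B = 83.13 kN·m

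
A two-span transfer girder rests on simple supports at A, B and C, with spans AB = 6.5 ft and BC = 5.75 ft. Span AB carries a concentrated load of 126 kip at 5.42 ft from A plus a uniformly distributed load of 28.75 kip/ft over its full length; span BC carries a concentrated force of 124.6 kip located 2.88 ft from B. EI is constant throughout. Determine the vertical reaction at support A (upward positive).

R_A = 83.79 kip

Insert a hinge at B; M_B is the redundant, and each span becomes simply supported.
Rotations at B on the released spans (each span's end-slope, ×1/EI):
  span AB: point load 126 at a = 5.42: Pab(L + a)/(6LEI) = 225.4/EI
  span AB: UDL 28.75: wL³/(24EI) = 329/EI
  span BC: point load 124.6 at a = 2.88: Pab(L + b)/(6LEI) = 257.3/EI
  relative rotation θ_0 = (554.4 + 257.3)/EI = 811.7/EI
A unit hogging moment at B produces rotation L₁/(3EI) + L₂/(3EI) = 4.083/EI.
Compatibility: M_B·(L₁+L₂)/(3EI) = θ_0, giving M_B = 198.8 kip·ft (hogging).
Span AB, ΣM about A with M_B applied at B: R_B^{AB}·6.5 = 1290 + 198.8, so R_B^{AB} = 229.1 kip and R_A = 312.9 − 229.1 = 83.79 kip.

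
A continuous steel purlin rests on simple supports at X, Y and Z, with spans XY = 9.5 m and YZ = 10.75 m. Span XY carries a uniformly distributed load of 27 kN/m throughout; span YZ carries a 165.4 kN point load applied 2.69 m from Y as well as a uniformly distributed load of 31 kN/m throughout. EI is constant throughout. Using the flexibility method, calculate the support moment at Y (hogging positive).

M_Y = 535.6 kN·m

Take M_Y as the redundant. Released structure: two simple spans XY and YZ with a hinge at Y.
Rotations at Y on the released spans (each span's end-slope, ×1/EI):
  span XY: UDL 27: wL³/(24EI) = 964.5/EI
  span YZ: point load 165.4 at a = 2.69: Pab(L + b)/(6LEI) = 1046/EI
  span YZ: UDL 31: wL³/(24EI) = 1605/EI
  relative rotation θ_0 = (964.5 + 2650)/EI = 3615/EI
A unit hogging moment at Y produces rotation L₁/(3EI) + L₂/(3EI) = 6.75/EI.
Compatibility: M_Y·(L₁+L₂)/(3EI) = θ_0, giving M_Y = 535.6 kN·m (hogging).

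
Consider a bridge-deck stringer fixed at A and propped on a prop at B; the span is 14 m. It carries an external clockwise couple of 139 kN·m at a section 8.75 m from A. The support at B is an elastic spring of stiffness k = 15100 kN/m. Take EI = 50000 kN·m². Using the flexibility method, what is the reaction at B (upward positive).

Remove the prop at B; the released (primary) structure is a cantilever built in at A.
Free-end deflection of the primary structure under the applied loading (downward +):
  clockwise couple 139 at a = 8.75: M₀a(2L − a)/(2EI) = 11706/EI
Tip deflection under a unit load at B: L³/(3EI) = 914.7/EI.
With EI = 50000 kN·m²: δ_0 = 0.23413 m and δ_{BB} = 0.018293 m/kN.
Compatibility — the spring shortens by R_B/k under the reaction it provides: δ_0 − R_B·δ_{BB} = R_B/k. With 1/k = 0.000066 m/kN, R_B = δ_0 / (δ_{BB} + 1/k) = 0.23413 / (0.018293 + 0.000066) = 12.75 kN.

R_B = 12.75 kN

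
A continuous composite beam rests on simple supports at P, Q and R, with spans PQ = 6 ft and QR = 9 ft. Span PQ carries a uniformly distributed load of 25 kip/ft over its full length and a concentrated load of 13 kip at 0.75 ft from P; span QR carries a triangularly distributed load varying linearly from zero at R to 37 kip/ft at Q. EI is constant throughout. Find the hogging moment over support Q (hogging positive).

M_Q = 166.8 kip·ft

Take M_Q as the redundant. Released structure: two simple spans PQ and QR with a hinge at Q.
End slopes at the hinge Q, treating each span as simply supported:
  span PQ: UDL 25: wL³/(24EI) = 225/EI
  span PQ: point load 13 at a = 0.75: Pab(L + a)/(6LEI) = 9.598/EI
  span QR: triangular load, peak 37: w₀L³/(45EI) = 599.4/EI
  relative rotation θ_0 = (234.6 + 599.4)/EI = 834/EI
A unit hogging moment at Q produces rotation L₁/(3EI) + L₂/(3EI) = 5/EI.
Slope continuity at Q: θ_0 = M_Q·5/EI, so M_Q = 834/5 = 166.8 kip·ft (hogging).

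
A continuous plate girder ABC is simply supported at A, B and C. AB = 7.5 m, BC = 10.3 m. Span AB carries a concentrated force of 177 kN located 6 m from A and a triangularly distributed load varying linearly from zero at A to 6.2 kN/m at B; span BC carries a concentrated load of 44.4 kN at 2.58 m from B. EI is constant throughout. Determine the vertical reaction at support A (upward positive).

Take M_B as the redundant. Released structure: two simple spans AB and BC with a hinge at B.
Discontinuity in slope at B on the released structure — sum the simple-span end rotations:
  span AB: point load 177 at a = 6: Pab(L + a)/(6LEI) = 477.9/EI
  span AB: triangular load, peak 6.2: w₀L³/(45EI) = 58.12/EI
  span BC: point load 44.4 at a = 2.58: Pab(L + b)/(6LEI) = 257.9/EI
  relative rotation θ_0 = (536 + 257.9)/EI = 793.9/EI
A unit hogging moment at B produces rotation L₁/(3EI) + L₂/(3EI) = 5.933/EI.
Compatibility: M_B·(L₁+L₂)/(3EI) = θ_0, giving M_B = 133.8 kN·m (hogging).
Span AB, ΣM about A with M_B applied at B: R_B^{AB}·7.5 = 1178 + 133.8, so R_B^{AB} = 174.9 kN and R_A = 200.2 − 174.9 = 25.31 kN.

R_A = 25.31 kN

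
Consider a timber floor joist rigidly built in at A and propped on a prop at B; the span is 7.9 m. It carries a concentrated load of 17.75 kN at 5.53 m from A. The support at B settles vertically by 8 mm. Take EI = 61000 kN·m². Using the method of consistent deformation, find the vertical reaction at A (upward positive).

R_A = 10.72 kN

Choose R_B as the redundant. The primary structure is the cantilever fixed at A.
Downward deflection at the released point B due to the loads:
  point load 17.75 at a = 5.53: Pa²(3L − a)/(6EI) = 1644/EI
Tip deflection under a unit load at B: L³/(3EI) = 164.3/EI.
With EI = 61000 kN·m²: δ_0 = 0.026948 m and δ_{BB} = 0.002694 m/kN.
Compatibility — the beam at B must follow the support down by 0.008 m: δ_0 − R_B·δ_{BB} = 0.008, so R_B = (0.026948 − 0.008)/0.002694 = 7.033 kN.
Vertical equilibrium: R_A = ΣP − R_B = 17.75 − 7.033 = 10.72 kN.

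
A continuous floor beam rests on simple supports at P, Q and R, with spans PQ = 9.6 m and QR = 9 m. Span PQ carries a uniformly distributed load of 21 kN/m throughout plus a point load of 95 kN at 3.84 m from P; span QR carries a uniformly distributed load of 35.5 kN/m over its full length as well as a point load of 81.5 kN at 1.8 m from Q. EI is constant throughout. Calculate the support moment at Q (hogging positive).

M_Q = 429 kN·m

Insert a hinge at Q; M_Q is the redundant, and each span becomes simply supported.
Discontinuity in slope at Q on the released structure — sum the simple-span end rotations:
  span PQ: UDL 21: wL³/(24EI) = 774.1/EI
  span PQ: point load 95 at a = 3.84: Pab(L + a)/(6LEI) = 490.3/EI
  span QR: UDL 35.5: wL³/(24EI) = 1078/EI
  span QR: point load 81.5 at a = 1.8: Pab(L + b)/(6LEI) = 316.9/EI
  relative rotation θ_0 = (1264 + 1395)/EI = 2660/EI
A unit hogging moment at Q produces rotation L₁/(3EI) + L₂/(3EI) = 6.2/EI.
Slope continuity at Q: θ_0 = M_Q·6.2/EI, so M_Q = 2660/6.2 = 429 kN·m (hogging).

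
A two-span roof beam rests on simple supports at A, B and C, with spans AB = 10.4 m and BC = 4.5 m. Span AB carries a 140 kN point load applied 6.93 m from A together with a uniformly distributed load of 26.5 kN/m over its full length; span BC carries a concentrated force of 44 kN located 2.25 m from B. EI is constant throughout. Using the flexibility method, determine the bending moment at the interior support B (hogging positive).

Take M_B as the redundant. Released structure: two simple spans AB and BC with a hinge at B.
End slopes at the hinge B, treating each span as simply supported:
  span AB: point load 140 at a = 6.93: Pab(L + a)/(6LEI) = 935/EI
  span AB: UDL 26.5: wL³/(24EI) = 1242/EI
  span BC: point load 44 at a = 2.25: Pab(L + b)/(6LEI) = 55.69/EI
  relative rotation θ_0 = (2177 + 55.69)/EI = 2233/EI
A unit hogging moment at B produces rotation L₁/(3EI) + L₂/(3EI) = 4.967/EI.
Compatibility: M_B·(L₁+L₂)/(3EI) = θ_0, giving M_B = 449.5 kN·m (hogging).

M_B = 449.5 kN·m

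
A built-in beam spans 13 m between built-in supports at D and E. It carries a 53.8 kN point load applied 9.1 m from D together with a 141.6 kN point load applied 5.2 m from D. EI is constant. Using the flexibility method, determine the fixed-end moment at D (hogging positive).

M_D = 309.1 kN·m

Release both end moments; the primary structure is a simply-supported span DE with redundants M_D and M_E.
End rotations of the released simple span under the applied load (×1/EI):
  at D: point load 53.8 at a = 9.1: Pab(L + b)/(6LEI) = 413.7/EI
  at E: point load 53.8 at a = 9.1: Pab(L + a)/(6LEI) = 541/EI
  at D: point load 141.6 at a = 5.2: Pab(L + b)/(6LEI) = 1532/EI
  at E: point load 141.6 at a = 5.2: Pab(L + a)/(6LEI) = 1340/EI
  θ_D0 = 1945/EI,  θ_E0 = 1881/EI
Flexibility coefficients: a unit moment at one end gives L/(3EI) there and L/(6EI) at the far end, so f₁₁ = f₂₂ = 4.333/EI and f₁₂ = f₂₁ = 2.167/EI.
Compatibility — zero rotation at each built-in end:
  4.333 M_D + 2.167 M_E = 1945
  2.167 M_D + 4.333 M_E = 1881
Solving the pair gives M_D = 309.1 kN·m and M_E = 279.5 kN·m (hogging).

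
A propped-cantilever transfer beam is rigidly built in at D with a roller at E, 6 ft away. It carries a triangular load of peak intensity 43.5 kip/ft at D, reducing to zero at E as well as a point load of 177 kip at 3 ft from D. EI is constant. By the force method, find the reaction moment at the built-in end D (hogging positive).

Release the roller at E. Primary structure: cantilever fixed at D.
Downward deflection at the released point E due to the loads:
  triangular load, peak 43.5 at the fixed end: w₀L⁴/(30EI) = 1879/EI
  point load 177 at a = 3: Pa²(3L − a)/(6EI) = 3982/EI
  δ_0 = 5862/EI
Tip deflection under a unit load at E: L³/(3EI) = 72/EI.
Compatibility at E: δ_0 − R_E·δ_{EE} = 0, so R_E = 5862/72 = 81.41 kip.
Moment equilibrium about D: M_D = Σ(load moments about D) − R_E·L = 792 − 81.41×6 = 303.5 kip·ft.

M_D = 303.5 kip·ft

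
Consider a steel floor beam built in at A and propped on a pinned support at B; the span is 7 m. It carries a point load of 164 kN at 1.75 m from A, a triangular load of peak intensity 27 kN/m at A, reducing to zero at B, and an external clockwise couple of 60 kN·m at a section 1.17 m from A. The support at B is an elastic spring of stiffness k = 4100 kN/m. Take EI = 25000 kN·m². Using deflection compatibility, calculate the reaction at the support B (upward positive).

Release the roller at B. Primary structure: cantilever fixed at A.
Free-end deflection of the primary structure under the applied loading (downward +):
  point load 164 at a = 1.75: Pa²(3L − a)/(6EI) = 1611/EI
  triangular load, peak 27 at the fixed end: w₀L⁴/(30EI) = 2161/EI
  clockwise couple 60 at a = 1.17: M₀a(2L − a)/(2EI) = 450.3/EI
  δ_0 = 4223/EI
Flexibility coefficient — unit upward force at B: δ_{BB} = L³/(3EI) = 114.3/EI.
With EI = 25000 kN·m²: δ_0 = 0.1689 m and δ_{BB} = 0.004573 m/kN.
Compatibility — the spring shortens by R_B/k under the reaction it provides: δ_0 − R_B·δ_{BB} = R_B/k. With 1/k = 0.000244 m/kN, R_B = δ_0 / (δ_{BB} + 1/k) = 0.1689 / (0.004573 + 0.000244) = 35.06 kN.

R_B = 35.06 kN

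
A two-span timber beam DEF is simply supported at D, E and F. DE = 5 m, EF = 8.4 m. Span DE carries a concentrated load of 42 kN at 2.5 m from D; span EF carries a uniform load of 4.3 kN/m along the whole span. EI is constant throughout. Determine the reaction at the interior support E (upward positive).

R_E = 51.33 kN

Release continuity at E by inserting a hinge; the redundant is the internal moment M_E. The primary structure is two simply-supported spans DE and EF.
End slopes at the hinge E, treating each span as simply supported:
  span DE: point load 42 at a = 2.5: Pab(L + a)/(6LEI) = 65.62/EI
  span EF: UDL 4.3: wL³/(24EI) = 106.2/EI
  relative rotation θ_0 = (65.62 + 106.2)/EI = 171.8/EI
A unit hogging moment at E produces rotation L₁/(3EI) + L₂/(3EI) = 4.467/EI.
Slope continuity at E: θ_0 = M_E·4.467/EI, so M_E = 171.8/4.467 = 38.47 kN·m (hogging).
Span DE, ΣM about D with M_E applied at E: R_E^{DE}·5 = 105 + 38.47, so R_E^{DE} = 28.69 kN and R_D = 42 − 28.69 = 13.31 kN.
Span EF, ΣM about F: R_E^{EF}·8.4 = 151.7 + 38.47, so R_E^{EF} = 22.64 kN and R_F = 36.12 − 22.64 = 13.48 kN.
R_E = 28.69 + 22.64 = 51.33 kN.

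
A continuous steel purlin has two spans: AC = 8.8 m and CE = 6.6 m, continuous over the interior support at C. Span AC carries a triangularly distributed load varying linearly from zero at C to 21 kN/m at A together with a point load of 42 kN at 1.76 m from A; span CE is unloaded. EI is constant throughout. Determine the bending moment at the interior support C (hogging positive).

Release continuity at C by inserting a hinge; the redundant is the internal moment M_C. The primary structure is two simply-supported spans AC and CE.
End slopes at the hinge C, treating each span as simply supported:
  span AC: triangular load, peak 21: 7w₀L³/(360EI) = 278.3/EI
  span AC: point load 42 at a = 1.76: Pab(L + a)/(6LEI) = 104.1/EI
  relative rotation θ_0 = (382.3 + 0)/EI = 382.3/EI
A unit hogging moment at C produces rotation L₁/(3EI) + L₂/(3EI) = 5.133/EI.
Slope continuity at C: θ_0 = M_C·5.133/EI, so M_C = 382.3/5.133 = 74.48 kN·m (hogging).

M_C = 74.48 kN·m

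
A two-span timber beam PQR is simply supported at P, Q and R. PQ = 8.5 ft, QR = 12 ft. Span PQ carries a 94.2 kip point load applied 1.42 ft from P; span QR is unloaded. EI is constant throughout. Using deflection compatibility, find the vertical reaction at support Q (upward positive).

R_Q = 21.15 kip

Insert a hinge at Q; M_Q is the redundant, and each span becomes simply supported.
End slopes at the hinge Q, treating each span as simply supported:
  span PQ: point load 94.2 at a = 1.42: Pab(L + a)/(6LEI) = 184.2/EI
  relative rotation θ_0 = (184.2 + 0)/EI = 184.2/EI
A unit hogging moment at Q produces rotation L₁/(3EI) + L₂/(3EI) = 6.833/EI.
Slope continuity at Q: θ_0 = M_Q·6.833/EI, so M_Q = 184.2/6.833 = 26.96 kip·ft (hogging).
Span PQ, ΣM about P with M_Q applied at Q: R_Q^{PQ}·8.5 = 133.8 + 26.96, so R_Q^{PQ} = 18.91 kip and R_P = 94.2 − 18.91 = 75.29 kip.
Span QR, ΣM about R: R_Q^{QR}·12 = 0 + 26.96, so R_Q^{QR} = 2.246 kip and R_R = 0 − 2.246 = -2.246 kip.
R_Q = 18.91 + 2.246 = 21.15 kip.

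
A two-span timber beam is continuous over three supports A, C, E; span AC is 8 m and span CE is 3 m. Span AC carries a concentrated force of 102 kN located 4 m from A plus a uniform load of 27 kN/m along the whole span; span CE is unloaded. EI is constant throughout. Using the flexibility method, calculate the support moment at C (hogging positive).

M_C = 268.4 kN·m

Release continuity at C by inserting a hinge; the redundant is the internal moment M_C. The primary structure is two simply-supported spans AC and CE.
Rotations at C on the released spans (each span's end-slope, ×1/EI):
  span AC: point load 102 at a = 4: Pab(L + a)/(6LEI) = 408/EI
  span AC: UDL 27: wL³/(24EI) = 576/EI
  relative rotation θ_0 = (984 + 0)/EI = 984/EI
A unit hogging moment at C produces rotation L₁/(3EI) + L₂/(3EI) = 3.667/EI.
Slope continuity at C: θ_0 = M_C·3.667/EI, so M_C = 984/3.667 = 268.4 kN·m (hogging).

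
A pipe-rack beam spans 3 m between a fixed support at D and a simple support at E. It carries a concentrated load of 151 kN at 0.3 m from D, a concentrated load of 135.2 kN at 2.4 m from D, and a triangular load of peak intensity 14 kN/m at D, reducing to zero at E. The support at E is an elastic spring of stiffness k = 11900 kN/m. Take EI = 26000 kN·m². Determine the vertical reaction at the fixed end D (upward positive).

R_D = 225.5 kN

Release the roller at E. Primary structure: cantilever fixed at D.
Free-end deflection of the primary structure under the applied loading (downward +):
  point load 151 at a = 0.3: Pa²(3L − a)/(6EI) = 19.71/EI
  point load 135.2 at a = 2.4: Pa²(3L − a)/(6EI) = 856.6/EI
  triangular load, peak 14 at the fixed end: w₀L⁴/(30EI) = 37.8/EI
  δ_0 = 914.1/EI
Tip deflection under a unit load at E: L³/(3EI) = 9/EI.
With EI = 26000 kN·m²: δ_0 = 0.035159 m and δ_{EE} = 0.000346 m/kN.
Compatibility — the spring shortens by R_E/k under the reaction it provides: δ_0 − R_E·δ_{EE} = R_E/k. With 1/k = 0.000084 m/kN, R_E = δ_0 / (δ_{EE} + 1/k) = 0.035159 / (0.000346 + 0.000084) = 81.73 kN.
Vertical equilibrium: R_D = ΣP − R_E = 307.2 − 81.73 = 225.5 kN.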